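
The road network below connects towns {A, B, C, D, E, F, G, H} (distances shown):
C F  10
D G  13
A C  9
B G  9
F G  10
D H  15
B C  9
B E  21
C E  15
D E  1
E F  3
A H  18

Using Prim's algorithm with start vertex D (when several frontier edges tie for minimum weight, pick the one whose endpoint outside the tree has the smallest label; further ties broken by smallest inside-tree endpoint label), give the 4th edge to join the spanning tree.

A-C

Prim's algorithm from D:
Step 1: frontier [D E 1, D G 13, D H 15] → take D E (1); add E.
Step 2: frontier [D G 13, D H 15, E F 3, C E 15, B E 21] → take E F (3); add F.
Step 3: frontier [D G 13, D H 15, C E 15, B E 21, C F 10, F G 10] → take C F (10); add C.
Step 4: frontier [A C 9, B C 9, D G 13, D H 15, B E 21, F G 10] → take A C (9); add A.
Step 5: frontier [A H 18, B C 9, D G 13, D H 15, B E 21, F G 10] → take B C (9); add B.
Step 6: frontier [A H 18, B G 9, D G 13, D H 15, F G 10] → take B G (9); add G.
Step 7: frontier [A H 18, D H 15] → take D H (15); add H.
The 4th edge added is A C.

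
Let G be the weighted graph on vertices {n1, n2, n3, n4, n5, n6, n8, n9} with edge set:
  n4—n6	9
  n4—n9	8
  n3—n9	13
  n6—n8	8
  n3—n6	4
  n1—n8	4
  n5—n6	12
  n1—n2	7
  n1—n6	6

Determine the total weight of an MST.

Kruskal's algorithm — process edges by increasing weight (ties by edge label):
n1—n8 (4): add — endpoints in different components.
n3—n6 (4): add — endpoints in different components.
n1—n6 (6): add — endpoints in different components.
n1—n2 (7): add — endpoints in different components.
n4—n9 (8): add — endpoints in different components.
n6—n8 (8): skip — n6 and n8 already connected.
n4—n6 (9): add — endpoints in different components.
n5—n6 (12): add — endpoints in different components.
MST edges: n1—n8, n3—n6, n1—n6, n1—n2, n4—n9, n4—n6, n5—n6; total weight 4+4+6+7+8+9+12 = 50.

50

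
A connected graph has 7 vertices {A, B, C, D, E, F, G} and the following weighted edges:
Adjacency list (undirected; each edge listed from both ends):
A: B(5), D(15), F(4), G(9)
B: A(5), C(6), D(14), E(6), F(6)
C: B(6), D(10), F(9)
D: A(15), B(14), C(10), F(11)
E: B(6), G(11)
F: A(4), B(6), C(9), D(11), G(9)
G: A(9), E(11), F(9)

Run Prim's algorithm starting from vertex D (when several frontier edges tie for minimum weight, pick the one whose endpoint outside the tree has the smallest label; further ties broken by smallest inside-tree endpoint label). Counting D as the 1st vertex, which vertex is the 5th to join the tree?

F

Grow the tree from D using Prim:
Step 1: cheapest edge leaving the tree is C-D (10); add C.
Step 2: cheapest edge leaving the tree is B-C (6); add B.
Step 3: cheapest edge leaving the tree is A-B (5); add A.
Step 4: cheapest edge leaving the tree is A-F (4); add F.
Step 5: cheapest edge leaving the tree is B-E (6); add E.
Step 6: cheapest edge leaving the tree is A-G (9); add G.
Vertex order: D, C, B, A, F, E, G. The 5th vertex is F.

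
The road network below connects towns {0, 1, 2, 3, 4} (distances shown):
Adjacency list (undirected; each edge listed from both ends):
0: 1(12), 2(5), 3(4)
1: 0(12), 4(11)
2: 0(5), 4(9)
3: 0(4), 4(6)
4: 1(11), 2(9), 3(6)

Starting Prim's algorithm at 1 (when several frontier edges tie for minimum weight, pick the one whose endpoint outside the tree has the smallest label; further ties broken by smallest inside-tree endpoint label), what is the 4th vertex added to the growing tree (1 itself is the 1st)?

0

Prim's algorithm from 1:
Step 1: cheapest edge leaving the tree is 1-4 (11); add 4.
Step 2: cheapest edge leaving the tree is 3-4 (6); add 3.
Step 3: cheapest edge leaving the tree is 0-3 (4); add 0.
Step 4: cheapest edge leaving the tree is 0-2 (5); add 2.
Vertex order: 1, 4, 3, 0, 2. The 4th vertex is 0.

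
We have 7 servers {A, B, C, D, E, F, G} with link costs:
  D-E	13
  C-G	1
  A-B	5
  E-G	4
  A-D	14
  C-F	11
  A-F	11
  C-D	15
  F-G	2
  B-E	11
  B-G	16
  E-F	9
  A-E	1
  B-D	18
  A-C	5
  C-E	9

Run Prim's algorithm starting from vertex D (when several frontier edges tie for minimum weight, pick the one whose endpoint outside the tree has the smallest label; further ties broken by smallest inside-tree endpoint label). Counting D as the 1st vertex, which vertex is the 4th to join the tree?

G

Grow the tree from D using Prim:
Step 1: cheapest edge leaving the tree is D-E (13); add E.
Step 2: cheapest edge leaving the tree is A-E (1); add A.
Step 3: cheapest edge leaving the tree is E-G (4); add G.
Step 4: cheapest edge leaving the tree is C-G (1); add C.
Step 5: cheapest edge leaving the tree is F-G (2); add F.
Step 6: cheapest edge leaving the tree is A-B (5); add B.
Vertex order: D, E, A, G, C, F, B. The 4th vertex is G.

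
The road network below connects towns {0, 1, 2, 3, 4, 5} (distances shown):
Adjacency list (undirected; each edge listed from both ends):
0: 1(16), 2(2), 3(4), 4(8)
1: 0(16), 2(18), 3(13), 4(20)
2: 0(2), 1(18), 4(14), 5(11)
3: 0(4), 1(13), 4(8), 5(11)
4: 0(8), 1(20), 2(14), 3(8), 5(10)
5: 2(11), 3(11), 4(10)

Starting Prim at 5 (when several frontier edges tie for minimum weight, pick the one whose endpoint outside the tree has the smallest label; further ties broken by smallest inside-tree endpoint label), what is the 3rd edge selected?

Prim, starting at 5.
Step 1: cheapest edge leaving the tree is 4–5 (10); add 4.
Step 2: cheapest edge leaving the tree is 0–4 (8); add 0.
Step 3: cheapest edge leaving the tree is 0–2 (2); add 2.
Step 4: cheapest edge leaving the tree is 0–3 (4); add 3.
Step 5: cheapest edge leaving the tree is 1–3 (13); add 1.
The 3rd edge added is 0–2.

0-2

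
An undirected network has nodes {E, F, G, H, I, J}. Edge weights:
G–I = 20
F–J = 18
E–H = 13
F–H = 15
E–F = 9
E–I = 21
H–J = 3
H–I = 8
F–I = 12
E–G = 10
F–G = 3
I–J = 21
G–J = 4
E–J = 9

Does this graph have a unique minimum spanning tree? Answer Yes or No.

Kruskal's algorithm — process edges by increasing weight (ties by edge label):
F–G (3): add — endpoints in different components.
H–J (3): add — endpoints in different components.
G–J (4): add — endpoints in different components.
H–I (8): add — endpoints in different components.
E–F (9): add — endpoints in different components.
Non-tree edge E–J has weight 9, equal to the heaviest edge on its tree cycle — swapping gives another MST of the same weight. Not unique.

No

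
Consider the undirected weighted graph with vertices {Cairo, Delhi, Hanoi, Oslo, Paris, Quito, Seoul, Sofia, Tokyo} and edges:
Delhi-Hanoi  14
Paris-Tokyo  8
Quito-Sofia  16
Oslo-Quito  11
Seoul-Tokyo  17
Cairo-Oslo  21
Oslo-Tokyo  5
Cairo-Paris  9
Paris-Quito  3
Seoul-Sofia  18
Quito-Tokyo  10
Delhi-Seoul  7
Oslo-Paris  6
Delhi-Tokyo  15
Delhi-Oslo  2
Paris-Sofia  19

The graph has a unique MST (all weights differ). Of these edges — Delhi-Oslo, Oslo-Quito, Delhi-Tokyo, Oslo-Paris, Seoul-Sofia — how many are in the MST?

2

Sort edges by weight, then run Kruskal:
Delhi-Oslo (2): add — endpoints in different components.
Paris-Quito (3): add — endpoints in different components.
Oslo-Tokyo (5): add — endpoints in different components.
Oslo-Paris (6): add — endpoints in different components.
Delhi-Seoul (7): add — endpoints in different components.
Paris-Tokyo (8): skip — Paris and Tokyo already connected.
Cairo-Paris (9): add — endpoints in different components.
Quito-Tokyo (10): skip — Tokyo and Quito already connected.
Oslo-Quito (11): skip — Oslo and Quito already connected.
Delhi-Hanoi (14): add — endpoints in different components.
Delhi-Tokyo (15): skip — Delhi and Tokyo already connected.
Quito-Sofia (16): add — endpoints in different components.
MST edge set: {Delhi-Oslo, Paris-Quito, Oslo-Tokyo, Oslo-Paris, Delhi-Seoul, Cairo-Paris, Delhi-Hanoi, Quito-Sofia}.
Of the listed edges, {Delhi-Oslo, Oslo-Paris} are in the MST → 2.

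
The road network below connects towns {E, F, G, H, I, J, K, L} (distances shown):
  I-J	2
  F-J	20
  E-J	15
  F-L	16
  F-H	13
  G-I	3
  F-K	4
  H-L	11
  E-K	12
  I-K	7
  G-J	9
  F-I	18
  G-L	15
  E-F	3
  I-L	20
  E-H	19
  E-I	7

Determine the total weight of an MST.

Kruskal's algorithm — process edges by increasing weight (ties by edge label):
I-J (2): add — endpoints in different components.
E-F (3): add — endpoints in different components.
G-I (3): add — endpoints in different components.
F-K (4): add — endpoints in different components.
E-I (7): add — endpoints in different components.
I-K (7): skip — I and K already connected.
G-J (9): skip — G and J already connected.
H-L (11): add — endpoints in different components.
E-K (12): skip — E and K already connected.
F-H (13): add — endpoints in different components.
MST edges: I-J, E-F, G-I, F-K, E-I, H-L, F-H; total weight 2+3+3+4+7+11+13 = 43.

43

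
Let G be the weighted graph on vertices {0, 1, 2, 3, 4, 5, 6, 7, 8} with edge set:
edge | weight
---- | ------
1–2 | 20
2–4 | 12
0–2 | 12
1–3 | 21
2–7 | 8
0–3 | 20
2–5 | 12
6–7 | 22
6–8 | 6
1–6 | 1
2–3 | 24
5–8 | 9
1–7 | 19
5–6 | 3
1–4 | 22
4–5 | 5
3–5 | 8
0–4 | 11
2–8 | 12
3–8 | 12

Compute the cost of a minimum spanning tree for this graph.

Grow the tree from 7 using Prim:
Step 1: cheapest edge leaving the tree is 2–7 (8); add 2.
Step 2: cheapest edge leaving the tree is 0–2 (12); add 0.
Step 3: cheapest edge leaving the tree is 0–4 (11); add 4.
Step 4: cheapest edge leaving the tree is 4–5 (5); add 5.
Step 5: cheapest edge leaving the tree is 5–6 (3); add 6.
Step 6: cheapest edge leaving the tree is 1–6 (1); add 1.
Step 7: cheapest edge leaving the tree is 6–8 (6); add 8.
Step 8: cheapest edge leaving the tree is 3–5 (8); add 3.
MST edges: 2–7, 0–2, 0–4, 4–5, 5–6, 1–6, 6–8, 3–5; total weight 8+12+11+5+3+1+6+8 = 54.

54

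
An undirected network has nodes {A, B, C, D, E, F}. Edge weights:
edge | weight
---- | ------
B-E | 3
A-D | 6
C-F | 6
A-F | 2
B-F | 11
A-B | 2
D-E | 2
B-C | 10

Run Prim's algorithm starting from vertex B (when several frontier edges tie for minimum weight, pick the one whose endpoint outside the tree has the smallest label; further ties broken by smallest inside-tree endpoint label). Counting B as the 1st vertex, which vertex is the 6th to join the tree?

Prim's algorithm from B:
Step 1: frontier [A-B 2, B-E 3, B-C 10, B-F 11] → take A-B (2); add A.
Step 2: frontier [A-F 2, A-D 6, B-E 3, B-C 10, B-F 11] → take A-F (2); add F.
Step 3: frontier [A-D 6, B-E 3, B-C 10, C-F 6] → take B-E (3); add E.
Step 4: frontier [A-D 6, B-C 10, D-E 2, C-F 6] → take D-E (2); add D.
Step 5: frontier [B-C 10, C-F 6] → take C-F (6); add C.
Vertex order: B, A, F, E, D, C. The 6th vertex is C.

C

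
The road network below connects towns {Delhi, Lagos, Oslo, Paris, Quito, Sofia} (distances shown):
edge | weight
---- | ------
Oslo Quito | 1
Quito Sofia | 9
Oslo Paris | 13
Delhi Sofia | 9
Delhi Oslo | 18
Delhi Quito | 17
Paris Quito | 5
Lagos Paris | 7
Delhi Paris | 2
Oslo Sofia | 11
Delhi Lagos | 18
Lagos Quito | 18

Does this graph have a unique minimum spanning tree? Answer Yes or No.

No

Kruskal: consider edges lightest-first.
Oslo Quito (1): add — endpoints in different components.
Delhi Paris (2): add — endpoints in different components.
Paris Quito (5): add — endpoints in different components.
Lagos Paris (7): add — endpoints in different components.
Delhi Sofia (9): add — endpoints in different components.
Non-tree edge Quito Sofia has weight 9, equal to the heaviest edge on its tree cycle — swapping gives another MST of the same weight. Not unique.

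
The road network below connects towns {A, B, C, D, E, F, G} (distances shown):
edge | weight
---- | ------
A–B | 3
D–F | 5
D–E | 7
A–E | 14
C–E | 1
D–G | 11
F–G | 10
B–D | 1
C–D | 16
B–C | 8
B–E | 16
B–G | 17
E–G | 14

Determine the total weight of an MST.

Prim's algorithm from F:
Step 1: cheapest edge leaving the tree is D–F (5); add D.
Step 2: cheapest edge leaving the tree is B–D (1); add B.
Step 3: cheapest edge leaving the tree is A–B (3); add A.
Step 4: cheapest edge leaving the tree is D–E (7); add E.
Step 5: cheapest edge leaving the tree is C–E (1); add C.
Step 6: cheapest edge leaving the tree is F–G (10); add G.
MST edges: D–F, B–D, A–B, D–E, C–E, F–G; total weight 5+1+3+7+1+10 = 27.

27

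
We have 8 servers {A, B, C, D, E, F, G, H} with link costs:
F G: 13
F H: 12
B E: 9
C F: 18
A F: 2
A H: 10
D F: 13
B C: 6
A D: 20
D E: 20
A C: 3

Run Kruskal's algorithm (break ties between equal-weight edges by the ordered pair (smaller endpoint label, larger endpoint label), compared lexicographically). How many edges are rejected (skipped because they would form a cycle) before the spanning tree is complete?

Kruskal: consider edges lightest-first.
A F (2): add — endpoints in different components.
A C (3): add — endpoints in different components.
B C (6): add — endpoints in different components.
B E (9): add — endpoints in different components.
A H (10): add — endpoints in different components.
F H (12): skip — F and H already connected.
D F (13): add — endpoints in different components.
F G (13): add — endpoints in different components.
Edges rejected before the tree was complete: 1.

1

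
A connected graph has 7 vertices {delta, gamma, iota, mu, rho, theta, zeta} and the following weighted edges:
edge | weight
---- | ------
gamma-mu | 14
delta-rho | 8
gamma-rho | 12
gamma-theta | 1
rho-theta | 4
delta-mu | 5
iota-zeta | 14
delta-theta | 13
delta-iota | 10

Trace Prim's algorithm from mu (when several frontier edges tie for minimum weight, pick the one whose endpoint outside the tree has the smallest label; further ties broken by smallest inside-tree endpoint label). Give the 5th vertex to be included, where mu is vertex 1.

gamma

Prim's algorithm from mu:
Step 1: frontier [delta-mu 5, gamma-mu 14] → take delta-mu (5); add delta.
Step 2: frontier [delta-rho 8, delta-iota 10, delta-theta 13, gamma-mu 14] → take delta-rho (8); add rho.
Step 3: frontier [delta-iota 10, delta-theta 13, gamma-mu 14, rho-theta 4, gamma-rho 12] → take rho-theta (4); add theta.
Step 4: frontier [delta-iota 10, gamma-mu 14, gamma-rho 12, gamma-theta 1] → take gamma-theta (1); add gamma.
Step 5: frontier [delta-iota 10] → take delta-iota (10); add iota.
Step 6: frontier [iota-zeta 14] → take iota-zeta (14); add zeta.
Vertex order: mu, delta, rho, theta, gamma, iota, zeta. The 5th vertex is gamma.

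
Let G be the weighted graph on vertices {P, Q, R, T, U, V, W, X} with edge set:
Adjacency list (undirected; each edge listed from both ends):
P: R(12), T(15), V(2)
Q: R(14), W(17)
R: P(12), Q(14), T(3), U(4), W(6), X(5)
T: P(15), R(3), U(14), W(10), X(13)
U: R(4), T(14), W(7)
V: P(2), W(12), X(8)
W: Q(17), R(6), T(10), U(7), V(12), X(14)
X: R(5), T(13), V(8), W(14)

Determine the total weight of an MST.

Prim's algorithm from R:
Step 1: cheapest edge leaving the tree is R-T (3); add T.
Step 2: cheapest edge leaving the tree is R-U (4); add U.
Step 3: cheapest edge leaving the tree is R-X (5); add X.
Step 4: cheapest edge leaving the tree is R-W (6); add W.
Step 5: cheapest edge leaving the tree is V-X (8); add V.
Step 6: cheapest edge leaving the tree is P-V (2); add P.
Step 7: cheapest edge leaving the tree is Q-R (14); add Q.
MST edges: R-T, R-U, R-X, R-W, V-X, P-V, Q-R; total weight 3+4+5+6+8+2+14 = 42.

42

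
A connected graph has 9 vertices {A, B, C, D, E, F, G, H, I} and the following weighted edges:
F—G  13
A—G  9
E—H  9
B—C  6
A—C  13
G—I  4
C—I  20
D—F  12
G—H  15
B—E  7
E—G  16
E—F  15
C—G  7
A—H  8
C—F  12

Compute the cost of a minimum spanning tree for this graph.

Prim, starting at D.
Step 1: cheapest edge leaving the tree is D—F (12); add F.
Step 2: cheapest edge leaving the tree is C—F (12); add C.
Step 3: cheapest edge leaving the tree is B—C (6); add B.
Step 4: cheapest edge leaving the tree is B—E (7); add E.
Step 5: cheapest edge leaving the tree is C—G (7); add G.
Step 6: cheapest edge leaving the tree is G—I (4); add I.
Step 7: cheapest edge leaving the tree is A—G (9); add A.
Step 8: cheapest edge leaving the tree is A—H (8); add H.
MST edges: D—F, C—F, B—C, B—E, C—G, G—I, A—G, A—H; total weight 12+12+6+7+7+4+9+8 = 65.

65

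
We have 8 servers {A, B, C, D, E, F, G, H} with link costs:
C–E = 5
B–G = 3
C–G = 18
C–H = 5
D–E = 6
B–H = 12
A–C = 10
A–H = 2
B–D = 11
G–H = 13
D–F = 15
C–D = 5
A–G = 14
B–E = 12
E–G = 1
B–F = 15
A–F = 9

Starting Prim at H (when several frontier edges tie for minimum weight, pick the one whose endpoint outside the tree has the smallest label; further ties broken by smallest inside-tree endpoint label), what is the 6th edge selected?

B-G

Prim, starting at H.
Step 1: cheapest edge leaving the tree is A–H (2); add A.
Step 2: cheapest edge leaving the tree is C–H (5); add C.
Step 3: cheapest edge leaving the tree is C–D (5); add D.
Step 4: cheapest edge leaving the tree is C–E (5); add E.
Step 5: cheapest edge leaving the tree is E–G (1); add G.
Step 6: cheapest edge leaving the tree is B–G (3); add B.
Step 7: cheapest edge leaving the tree is A–F (9); add F.
The 6th edge added is B–G.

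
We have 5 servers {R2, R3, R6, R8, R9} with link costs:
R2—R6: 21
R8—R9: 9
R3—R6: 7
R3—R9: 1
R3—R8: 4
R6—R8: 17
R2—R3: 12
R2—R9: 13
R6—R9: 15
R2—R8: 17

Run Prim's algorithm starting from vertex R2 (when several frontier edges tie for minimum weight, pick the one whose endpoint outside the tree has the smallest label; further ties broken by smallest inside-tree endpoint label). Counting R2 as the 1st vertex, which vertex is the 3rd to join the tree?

Prim's algorithm from R2:
Step 1: cheapest edge leaving the tree is R2—R3 (12); add R3.
Step 2: cheapest edge leaving the tree is R3—R9 (1); add R9.
Step 3: cheapest edge leaving the tree is R3—R8 (4); add R8.
Step 4: cheapest edge leaving the tree is R3—R6 (7); add R6.
Vertex order: R2, R3, R9, R8, R6. The 3rd vertex is R9.

R9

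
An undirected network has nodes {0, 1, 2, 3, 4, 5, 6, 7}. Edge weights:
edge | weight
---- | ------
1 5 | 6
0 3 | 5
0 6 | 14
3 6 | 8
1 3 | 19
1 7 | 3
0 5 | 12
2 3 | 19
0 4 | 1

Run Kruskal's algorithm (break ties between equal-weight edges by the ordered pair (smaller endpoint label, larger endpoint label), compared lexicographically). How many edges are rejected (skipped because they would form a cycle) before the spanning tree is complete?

2

Kruskal's algorithm — process edges by increasing weight (ties by edge label):
0 4 (1): add — endpoints in different components.
1 7 (3): add — endpoints in different components.
0 3 (5): add — endpoints in different components.
1 5 (6): add — endpoints in different components.
3 6 (8): add — endpoints in different components.
0 5 (12): add — endpoints in different components.
0 6 (14): skip — 0 and 6 already connected.
1 3 (19): skip — 1 and 3 already connected.
2 3 (19): add — endpoints in different components.
Edges rejected before the tree was complete: 2.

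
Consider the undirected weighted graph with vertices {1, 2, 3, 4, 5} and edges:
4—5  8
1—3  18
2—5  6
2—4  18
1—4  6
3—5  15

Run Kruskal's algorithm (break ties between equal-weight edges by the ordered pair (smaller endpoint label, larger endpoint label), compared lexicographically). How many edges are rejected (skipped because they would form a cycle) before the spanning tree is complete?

Kruskal: consider edges lightest-first.
1—4 (6): add. Components now {1,4} {2} {3} {5}
2—5 (6): add. Components now {1,4} {2,5} {3}
4—5 (8): add. Components now {1,2,4,5} {3}
3—5 (15): add. Components now {1,2,3,4,5}
Edges rejected before the tree was complete: 0.

0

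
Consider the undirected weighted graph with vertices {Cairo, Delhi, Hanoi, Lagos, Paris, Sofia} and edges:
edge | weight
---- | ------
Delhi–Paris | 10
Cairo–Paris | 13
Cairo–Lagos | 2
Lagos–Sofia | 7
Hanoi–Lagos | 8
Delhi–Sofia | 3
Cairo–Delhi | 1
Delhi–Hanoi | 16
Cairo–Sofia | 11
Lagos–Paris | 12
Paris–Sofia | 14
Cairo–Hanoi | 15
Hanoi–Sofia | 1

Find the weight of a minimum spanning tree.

17

Prim, starting at Lagos.
Step 1: cheapest edge leaving the tree is Cairo–Lagos (2); add Cairo.
Step 2: cheapest edge leaving the tree is Cairo–Delhi (1); add Delhi.
Step 3: cheapest edge leaving the tree is Delhi–Sofia (3); add Sofia.
Step 4: cheapest edge leaving the tree is Hanoi–Sofia (1); add Hanoi.
Step 5: cheapest edge leaving the tree is Delhi–Paris (10); add Paris.
MST edges: Cairo–Lagos, Cairo–Delhi, Delhi–Sofia, Hanoi–Sofia, Delhi–Paris; total weight 2+1+3+1+10 = 17.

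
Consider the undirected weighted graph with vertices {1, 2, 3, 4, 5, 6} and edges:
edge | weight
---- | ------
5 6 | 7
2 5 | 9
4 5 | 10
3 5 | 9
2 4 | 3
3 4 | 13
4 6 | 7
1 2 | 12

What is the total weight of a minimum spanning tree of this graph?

Grow the tree from 6 using Prim:
Step 1: cheapest edge leaving the tree is 4 6 (7); add 4.
Step 2: cheapest edge leaving the tree is 2 4 (3); add 2.
Step 3: cheapest edge leaving the tree is 5 6 (7); add 5.
Step 4: cheapest edge leaving the tree is 3 5 (9); add 3.
Step 5: cheapest edge leaving the tree is 1 2 (12); add 1.
MST edges: 4 6, 2 4, 5 6, 3 5, 1 2; total weight 7+3+7+9+12 = 38.

38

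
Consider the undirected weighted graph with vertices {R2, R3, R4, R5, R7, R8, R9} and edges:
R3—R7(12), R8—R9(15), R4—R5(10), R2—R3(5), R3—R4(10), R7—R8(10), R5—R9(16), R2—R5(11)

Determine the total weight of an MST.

Prim, starting at R9.
Step 1: frontier [R8—R9 15, R5—R9 16] → take R8—R9 (15); add R8.
Step 2: frontier [R7—R8 10, R5—R9 16] → take R7—R8 (10); add R7.
Step 3: frontier [R3—R7 12, R5—R9 16] → take R3—R7 (12); add R3.
Step 4: frontier [R2—R3 5, R3—R4 10, R5—R9 16] → take R2—R3 (5); add R2.
Step 5: frontier [R2—R5 11, R3—R4 10, R5—R9 16] → take R3—R4 (10); add R4.
Step 6: frontier [R2—R5 11, R4—R5 10, R5—R9 16] → take R4—R5 (10); add R5.
MST edges: R8—R9, R7—R8, R3—R7, R2—R3, R3—R4, R4—R5; total weight 15+10+12+5+10+10 = 62.

62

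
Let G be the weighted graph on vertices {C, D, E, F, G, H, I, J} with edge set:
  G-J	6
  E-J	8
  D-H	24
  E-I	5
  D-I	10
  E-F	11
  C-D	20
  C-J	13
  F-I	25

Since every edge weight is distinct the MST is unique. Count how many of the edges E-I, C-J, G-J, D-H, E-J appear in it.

5

Sort edges by weight, then run Kruskal:
E-I (5): add — endpoints in different components.
G-J (6): add — endpoints in different components.
E-J (8): add — endpoints in different components.
D-I (10): add — endpoints in different components.
E-F (11): add — endpoints in different components.
C-J (13): add — endpoints in different components.
C-D (20): skip — C and D already connected.
D-H (24): add — endpoints in different components.
MST edge set: {E-I, G-J, E-J, D-I, E-F, C-J, D-H}.
Of the listed edges, {E-I, C-J, G-J, D-H, E-J} are in the MST → 5.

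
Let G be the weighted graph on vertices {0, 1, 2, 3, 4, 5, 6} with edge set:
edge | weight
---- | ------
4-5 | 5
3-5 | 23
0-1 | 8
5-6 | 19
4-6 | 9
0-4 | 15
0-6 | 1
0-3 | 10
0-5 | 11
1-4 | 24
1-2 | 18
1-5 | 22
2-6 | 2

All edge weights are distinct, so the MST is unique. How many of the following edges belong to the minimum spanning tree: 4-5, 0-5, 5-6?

1

Sort edges by weight, then run Kruskal:
0-6 (1): add. Components now {0,6} {1} {2} {3} {4} {5}
2-6 (2): add. Components now {0,2,6} {1} {3} {4} {5}
4-5 (5): add. Components now {0,2,6} {1} {3} {4,5}
0-1 (8): add. Components now {0,1,2,6} {3} {4,5}
4-6 (9): add. Components now {0,1,2,4,5,6} {3}
0-3 (10): add. Components now {0,1,2,3,4,5,6}
MST edge set: {0-6, 2-6, 4-5, 0-1, 4-6, 0-3}.
Of the listed edges, {4-5} are in the MST → 1.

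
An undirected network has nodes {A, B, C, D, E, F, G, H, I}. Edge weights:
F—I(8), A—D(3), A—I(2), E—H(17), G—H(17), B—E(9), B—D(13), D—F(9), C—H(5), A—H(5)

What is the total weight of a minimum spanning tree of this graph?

Kruskal: consider edges lightest-first.
A—I (2): add — endpoints in different components.
A—D (3): add — endpoints in different components.
A—H (5): add — endpoints in different components.
C—H (5): add — endpoints in different components.
F—I (8): add — endpoints in different components.
B—E (9): add — endpoints in different components.
D—F (9): skip — D and F already connected.
B—D (13): add — endpoints in different components.
E—H (17): skip — E and H already connected.
G—H (17): add — endpoints in different components.
MST edges: A—I, A—D, A—H, C—H, F—I, B—E, B—D, G—H; total weight 2+3+5+5+8+9+13+17 = 62.

62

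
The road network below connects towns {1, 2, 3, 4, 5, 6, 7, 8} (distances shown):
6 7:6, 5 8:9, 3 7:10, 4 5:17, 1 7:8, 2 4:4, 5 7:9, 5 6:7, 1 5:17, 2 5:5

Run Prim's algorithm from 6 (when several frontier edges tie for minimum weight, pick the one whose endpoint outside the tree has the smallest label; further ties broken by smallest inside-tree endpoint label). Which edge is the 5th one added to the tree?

Grow the tree from 6 using Prim:
Step 1: frontier [6 7 6, 5 6 7] → take 6 7 (6); add 7.
Step 2: frontier [5 6 7, 1 7 8, 5 7 9, 3 7 10] → take 5 6 (7); add 5.
Step 3: frontier [2 5 5, 5 8 9, 1 5 17, 4 5 17, 1 7 8, 3 7 10] → take 2 5 (5); add 2.
Step 4: frontier [2 4 4, 5 8 9, 1 5 17, 4 5 17, 1 7 8, 3 7 10] → take 2 4 (4); add 4.
Step 5: frontier [5 8 9, 1 5 17, 1 7 8, 3 7 10] → take 1 7 (8); add 1.
Step 6: frontier [5 8 9, 3 7 10] → take 5 8 (9); add 8.
Step 7: frontier [3 7 10] → take 3 7 (10); add 3.
The 5th edge added is 1 7.

1-7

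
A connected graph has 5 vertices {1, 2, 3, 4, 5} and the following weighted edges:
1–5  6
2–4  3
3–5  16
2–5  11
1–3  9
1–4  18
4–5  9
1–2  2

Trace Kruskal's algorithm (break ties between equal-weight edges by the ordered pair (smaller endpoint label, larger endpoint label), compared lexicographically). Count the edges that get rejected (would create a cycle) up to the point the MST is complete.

Kruskal: consider edges lightest-first.
1–2 (2): add. Components now {1,2} {3} {4} {5}
2–4 (3): add. Components now {1,2,4} {3} {5}
1–5 (6): add. Components now {1,2,4,5} {3}
1–3 (9): add. Components now {1,2,3,4,5}
Edges rejected before the tree was complete: 0.

0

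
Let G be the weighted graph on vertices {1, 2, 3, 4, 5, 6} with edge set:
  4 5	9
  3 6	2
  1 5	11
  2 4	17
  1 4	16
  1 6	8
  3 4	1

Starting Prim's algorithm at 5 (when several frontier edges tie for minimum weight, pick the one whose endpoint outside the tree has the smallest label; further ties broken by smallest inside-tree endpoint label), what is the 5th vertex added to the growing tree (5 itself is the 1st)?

Grow the tree from 5 using Prim:
Step 1: cheapest edge leaving the tree is 4 5 (9); add 4.
Step 2: cheapest edge leaving the tree is 3 4 (1); add 3.
Step 3: cheapest edge leaving the tree is 3 6 (2); add 6.
Step 4: cheapest edge leaving the tree is 1 6 (8); add 1.
Step 5: cheapest edge leaving the tree is 2 4 (17); add 2.
Vertex order: 5, 4, 3, 6, 1, 2. The 5th vertex is 1.

1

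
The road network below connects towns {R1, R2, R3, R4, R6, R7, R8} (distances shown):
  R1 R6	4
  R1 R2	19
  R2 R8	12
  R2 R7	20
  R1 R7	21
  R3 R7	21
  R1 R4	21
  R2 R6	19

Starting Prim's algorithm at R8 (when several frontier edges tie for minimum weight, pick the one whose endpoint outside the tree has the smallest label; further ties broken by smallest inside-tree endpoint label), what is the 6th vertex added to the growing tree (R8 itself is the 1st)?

R3

Prim's algorithm from R8:
Step 1: cheapest edge leaving the tree is R2 R8 (12); add R2.
Step 2: cheapest edge leaving the tree is R1 R2 (19); add R1.
Step 3: cheapest edge leaving the tree is R1 R6 (4); add R6.
Step 4: cheapest edge leaving the tree is R2 R7 (20); add R7.
Step 5: cheapest edge leaving the tree is R3 R7 (21); add R3.
Step 6: cheapest edge leaving the tree is R1 R4 (21); add R4.
Vertex order: R8, R2, R1, R6, R7, R3, R4. The 6th vertex is R3.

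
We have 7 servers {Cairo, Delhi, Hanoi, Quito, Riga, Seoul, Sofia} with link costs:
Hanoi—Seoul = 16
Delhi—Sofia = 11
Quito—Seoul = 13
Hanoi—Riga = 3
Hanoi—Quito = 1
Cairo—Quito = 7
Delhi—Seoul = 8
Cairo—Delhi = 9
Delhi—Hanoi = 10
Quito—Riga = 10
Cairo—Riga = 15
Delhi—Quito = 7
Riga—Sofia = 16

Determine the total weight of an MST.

Grow the tree from Riga using Prim:
Step 1: cheapest edge leaving the tree is Hanoi—Riga (3); add Hanoi.
Step 2: cheapest edge leaving the tree is Hanoi—Quito (1); add Quito.
Step 3: cheapest edge leaving the tree is Cairo—Quito (7); add Cairo.
Step 4: cheapest edge leaving the tree is Delhi—Quito (7); add Delhi.
Step 5: cheapest edge leaving the tree is Delhi—Seoul (8); add Seoul.
Step 6: cheapest edge leaving the tree is Delhi—Sofia (11); add Sofia.
MST edges: Hanoi—Riga, Hanoi—Quito, Cairo—Quito, Delhi—Quito, Delhi—Seoul, Delhi—Sofia; total weight 3+1+7+7+8+11 = 37.

37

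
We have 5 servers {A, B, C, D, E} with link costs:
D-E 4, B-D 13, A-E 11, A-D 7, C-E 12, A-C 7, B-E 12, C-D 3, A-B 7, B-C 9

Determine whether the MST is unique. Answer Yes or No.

Kruskal: consider edges lightest-first.
C-D (3): add. Components now {A} {B} {C,D} {E}
D-E (4): add. Components now {A} {B} {C,D,E}
A-B (7): add. Components now {A,B} {C,D,E}
A-C (7): add. Components now {A,B,C,D,E}
Non-tree edge A-D has weight 7, equal to the heaviest edge on its tree cycle — swapping gives another MST of the same weight. Not unique.

No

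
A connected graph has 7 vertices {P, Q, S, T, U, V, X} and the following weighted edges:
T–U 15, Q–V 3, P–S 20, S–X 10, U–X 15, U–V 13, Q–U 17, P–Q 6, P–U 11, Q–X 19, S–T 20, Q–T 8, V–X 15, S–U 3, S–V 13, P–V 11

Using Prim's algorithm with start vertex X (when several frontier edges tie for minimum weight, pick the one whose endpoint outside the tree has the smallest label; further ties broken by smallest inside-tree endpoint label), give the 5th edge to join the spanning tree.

Grow the tree from X using Prim:
Step 1: cheapest edge leaving the tree is S–X (10); add S.
Step 2: cheapest edge leaving the tree is S–U (3); add U.
Step 3: cheapest edge leaving the tree is P–U (11); add P.
Step 4: cheapest edge leaving the tree is P–Q (6); add Q.
Step 5: cheapest edge leaving the tree is Q–V (3); add V.
Step 6: cheapest edge leaving the tree is Q–T (8); add T.
The 5th edge added is Q–V.

Q-V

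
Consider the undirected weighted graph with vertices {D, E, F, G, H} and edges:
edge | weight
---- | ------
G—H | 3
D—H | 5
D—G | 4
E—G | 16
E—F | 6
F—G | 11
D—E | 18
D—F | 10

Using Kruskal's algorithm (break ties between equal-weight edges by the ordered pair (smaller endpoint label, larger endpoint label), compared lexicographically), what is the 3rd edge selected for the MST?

E-F

Sort edges by weight, then run Kruskal:
G—H (3): add — endpoints in different components.
D—G (4): add — endpoints in different components.
D—H (5): skip — D and H already connected.
E—F (6): add — endpoints in different components.
D—F (10): add — endpoints in different components.
The 3rd edge added is E—F.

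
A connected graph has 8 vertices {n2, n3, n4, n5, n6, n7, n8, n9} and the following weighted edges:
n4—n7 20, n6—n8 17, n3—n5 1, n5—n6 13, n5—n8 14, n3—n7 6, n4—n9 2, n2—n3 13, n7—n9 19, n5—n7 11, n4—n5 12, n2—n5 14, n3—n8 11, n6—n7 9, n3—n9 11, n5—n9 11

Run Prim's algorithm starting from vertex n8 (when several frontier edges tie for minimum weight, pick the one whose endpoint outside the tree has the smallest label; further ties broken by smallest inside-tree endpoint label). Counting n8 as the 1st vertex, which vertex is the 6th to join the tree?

Prim's algorithm from n8:
Step 1: cheapest edge leaving the tree is n3—n8 (11); add n3.
Step 2: cheapest edge leaving the tree is n3—n5 (1); add n5.
Step 3: cheapest edge leaving the tree is n3—n7 (6); add n7.
Step 4: cheapest edge leaving the tree is n6—n7 (9); add n6.
Step 5: cheapest edge leaving the tree is n3—n9 (11); add n9.
Step 6: cheapest edge leaving the tree is n4—n9 (2); add n4.
Step 7: cheapest edge leaving the tree is n2—n3 (13); add n2.
Vertex order: n8, n3, n5, n7, n6, n9, n4, n2. The 6th vertex is n9.

n9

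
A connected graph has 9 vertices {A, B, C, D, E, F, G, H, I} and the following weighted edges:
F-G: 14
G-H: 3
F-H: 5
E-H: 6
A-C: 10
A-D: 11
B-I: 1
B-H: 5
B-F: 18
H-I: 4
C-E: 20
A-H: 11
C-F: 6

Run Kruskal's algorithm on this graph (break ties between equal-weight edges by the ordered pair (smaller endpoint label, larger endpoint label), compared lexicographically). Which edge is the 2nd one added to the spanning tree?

Kruskal's algorithm — process edges by increasing weight (ties by edge label):
B-I (1): add — endpoints in different components.
G-H (3): add — endpoints in different components.
H-I (4): add — endpoints in different components.
B-H (5): skip — B and H already connected.
F-H (5): add — endpoints in different components.
C-F (6): add — endpoints in different components.
E-H (6): add — endpoints in different components.
A-C (10): add — endpoints in different components.
A-D (11): add — endpoints in different components.
The 2nd edge added is G-H.

G-H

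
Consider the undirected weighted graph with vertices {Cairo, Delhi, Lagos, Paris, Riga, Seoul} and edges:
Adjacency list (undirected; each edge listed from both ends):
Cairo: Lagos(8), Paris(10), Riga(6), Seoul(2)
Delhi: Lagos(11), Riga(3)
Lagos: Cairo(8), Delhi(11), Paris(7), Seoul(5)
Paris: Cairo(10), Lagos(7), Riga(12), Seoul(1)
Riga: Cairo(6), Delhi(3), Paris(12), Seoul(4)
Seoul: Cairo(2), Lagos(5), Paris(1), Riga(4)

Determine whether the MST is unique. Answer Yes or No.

Kruskal's algorithm — process edges by increasing weight (ties by edge label):
Paris—Seoul (1): add. Components now {Riga} {Delhi} {Lagos} {Paris,Seoul} {Cairo}
Cairo—Seoul (2): add. Components now {Riga} {Delhi} {Lagos} {Cairo,Paris,Seoul}
Delhi—Riga (3): add. Components now {Delhi,Riga} {Lagos} {Cairo,Paris,Seoul}
Riga—Seoul (4): add. Components now {Cairo,Delhi,Paris,Riga,Seoul} {Lagos}
Lagos—Seoul (5): add. Components now {Cairo,Delhi,Lagos,Paris,Riga,Seoul}
Every non-tree edge has weight strictly greater than the heaviest edge on the tree path between its endpoints, so the MST is unique.

Yes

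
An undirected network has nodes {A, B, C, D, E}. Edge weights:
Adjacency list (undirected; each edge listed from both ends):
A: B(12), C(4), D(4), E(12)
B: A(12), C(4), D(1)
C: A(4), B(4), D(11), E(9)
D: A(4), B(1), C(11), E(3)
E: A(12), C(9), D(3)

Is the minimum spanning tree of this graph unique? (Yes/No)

No

Sort edges by weight, then run Kruskal:
B D (1): add — endpoints in different components.
D E (3): add — endpoints in different components.
A C (4): add — endpoints in different components.
A D (4): add — endpoints in different components.
Non-tree edge B C has weight 4, equal to the heaviest edge on its tree cycle — swapping gives another MST of the same weight. Not unique.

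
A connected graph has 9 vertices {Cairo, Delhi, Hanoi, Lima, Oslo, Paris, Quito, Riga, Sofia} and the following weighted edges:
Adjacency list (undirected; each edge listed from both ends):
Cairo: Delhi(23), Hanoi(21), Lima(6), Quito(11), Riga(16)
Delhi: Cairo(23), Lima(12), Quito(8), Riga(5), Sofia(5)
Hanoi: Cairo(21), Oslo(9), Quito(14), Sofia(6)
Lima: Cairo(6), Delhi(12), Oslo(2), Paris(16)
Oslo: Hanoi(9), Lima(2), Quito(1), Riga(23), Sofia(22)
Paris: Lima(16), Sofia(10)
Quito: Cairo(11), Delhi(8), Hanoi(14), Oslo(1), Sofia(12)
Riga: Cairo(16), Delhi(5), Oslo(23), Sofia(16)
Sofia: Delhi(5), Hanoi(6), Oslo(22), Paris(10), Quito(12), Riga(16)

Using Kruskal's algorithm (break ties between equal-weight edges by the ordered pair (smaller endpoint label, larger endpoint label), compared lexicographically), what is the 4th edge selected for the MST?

Delhi-Sofia

Sort edges by weight, then run Kruskal:
Oslo-Quito (1): add — endpoints in different components.
Lima-Oslo (2): add — endpoints in different components.
Delhi-Riga (5): add — endpoints in different components.
Delhi-Sofia (5): add — endpoints in different components.
Cairo-Lima (6): add — endpoints in different components.
Hanoi-Sofia (6): add — endpoints in different components.
Delhi-Quito (8): add — endpoints in different components.
Hanoi-Oslo (9): skip — Hanoi and Oslo already connected.
Paris-Sofia (10): add — endpoints in different components.
The 4th edge added is Delhi-Sofia.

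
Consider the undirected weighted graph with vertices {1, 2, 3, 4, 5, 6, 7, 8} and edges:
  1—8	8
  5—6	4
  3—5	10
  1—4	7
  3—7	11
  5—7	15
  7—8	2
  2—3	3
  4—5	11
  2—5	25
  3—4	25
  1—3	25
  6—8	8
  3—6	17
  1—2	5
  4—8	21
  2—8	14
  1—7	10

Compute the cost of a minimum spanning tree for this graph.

Kruskal's algorithm — process edges by increasing weight (ties by edge label):
7—8 (2): add — endpoints in different components.
2—3 (3): add — endpoints in different components.
5—6 (4): add — endpoints in different components.
1—2 (5): add — endpoints in different components.
1—4 (7): add — endpoints in different components.
1—8 (8): add — endpoints in different components.
6—8 (8): add — endpoints in different components.
MST edges: 7—8, 2—3, 5—6, 1—2, 1—4, 1—8, 6—8; total weight 2+3+4+5+7+8+8 = 37.

37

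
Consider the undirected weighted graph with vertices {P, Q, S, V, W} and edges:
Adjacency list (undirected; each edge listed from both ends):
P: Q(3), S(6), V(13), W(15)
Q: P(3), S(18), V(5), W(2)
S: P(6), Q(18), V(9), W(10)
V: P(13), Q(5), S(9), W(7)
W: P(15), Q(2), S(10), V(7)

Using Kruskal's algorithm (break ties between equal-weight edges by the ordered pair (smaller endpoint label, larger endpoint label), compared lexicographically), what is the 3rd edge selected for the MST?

Q-V

Kruskal's algorithm — process edges by increasing weight (ties by edge label):
Q-W (2): add. Components now {Q,W} {P} {S} {V}
P-Q (3): add. Components now {P,Q,W} {S} {V}
Q-V (5): add. Components now {P,Q,V,W} {S}
P-S (6): add. Components now {P,Q,S,V,W}
The 3rd edge added is Q-V.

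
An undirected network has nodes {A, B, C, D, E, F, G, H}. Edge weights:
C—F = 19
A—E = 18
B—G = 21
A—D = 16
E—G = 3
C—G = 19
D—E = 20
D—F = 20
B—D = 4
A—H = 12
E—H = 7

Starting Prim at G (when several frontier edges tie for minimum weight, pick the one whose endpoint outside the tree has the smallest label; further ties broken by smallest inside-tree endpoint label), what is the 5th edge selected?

B-D

Grow the tree from G using Prim:
Step 1: cheapest edge leaving the tree is E—G (3); add E.
Step 2: cheapest edge leaving the tree is E—H (7); add H.
Step 3: cheapest edge leaving the tree is A—H (12); add A.
Step 4: cheapest edge leaving the tree is A—D (16); add D.
Step 5: cheapest edge leaving the tree is B—D (4); add B.
Step 6: cheapest edge leaving the tree is C—G (19); add C.
Step 7: cheapest edge leaving the tree is C—F (19); add F.
The 5th edge added is B—D.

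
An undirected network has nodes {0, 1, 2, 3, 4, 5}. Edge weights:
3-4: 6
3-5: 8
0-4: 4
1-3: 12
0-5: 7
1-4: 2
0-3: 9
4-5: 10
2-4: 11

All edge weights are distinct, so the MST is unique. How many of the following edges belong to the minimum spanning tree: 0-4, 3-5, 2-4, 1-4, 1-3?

Sort edges by weight, then run Kruskal:
1-4 (2): add — endpoints in different components.
0-4 (4): add — endpoints in different components.
3-4 (6): add — endpoints in different components.
0-5 (7): add — endpoints in different components.
3-5 (8): skip — 3 and 5 already connected.
0-3 (9): skip — 0 and 3 already connected.
4-5 (10): skip — 4 and 5 already connected.
2-4 (11): add — endpoints in different components.
MST edge set: {1-4, 0-4, 3-4, 0-5, 2-4}.
Of the listed edges, {0-4, 2-4, 1-4} are in the MST → 3.

3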